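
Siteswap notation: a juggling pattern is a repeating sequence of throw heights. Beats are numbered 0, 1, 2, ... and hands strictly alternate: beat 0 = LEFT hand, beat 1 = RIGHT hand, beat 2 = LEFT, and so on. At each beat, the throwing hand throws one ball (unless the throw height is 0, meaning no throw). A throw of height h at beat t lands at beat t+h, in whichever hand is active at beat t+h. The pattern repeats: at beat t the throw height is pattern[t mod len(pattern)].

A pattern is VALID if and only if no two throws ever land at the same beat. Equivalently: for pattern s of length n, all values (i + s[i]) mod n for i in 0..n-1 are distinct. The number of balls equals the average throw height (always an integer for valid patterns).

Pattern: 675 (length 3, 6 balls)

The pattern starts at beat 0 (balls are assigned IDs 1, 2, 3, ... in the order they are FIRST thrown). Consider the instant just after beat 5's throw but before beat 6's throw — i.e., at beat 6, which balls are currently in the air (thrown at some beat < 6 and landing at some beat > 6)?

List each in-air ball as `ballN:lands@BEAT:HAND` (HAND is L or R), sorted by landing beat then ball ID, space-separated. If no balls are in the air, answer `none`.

Answer: ball3:lands@7:R ball2:lands@8:L ball4:lands@9:R ball6:lands@10:L ball5:lands@11:R

Derivation:
Beat 0 (L): throw ball1 h=6 -> lands@6:L; in-air after throw: [b1@6:L]
Beat 1 (R): throw ball2 h=7 -> lands@8:L; in-air after throw: [b1@6:L b2@8:L]
Beat 2 (L): throw ball3 h=5 -> lands@7:R; in-air after throw: [b1@6:L b3@7:R b2@8:L]
Beat 3 (R): throw ball4 h=6 -> lands@9:R; in-air after throw: [b1@6:L b3@7:R b2@8:L b4@9:R]
Beat 4 (L): throw ball5 h=7 -> lands@11:R; in-air after throw: [b1@6:L b3@7:R b2@8:L b4@9:R b5@11:R]
Beat 5 (R): throw ball6 h=5 -> lands@10:L; in-air after throw: [b1@6:L b3@7:R b2@8:L b4@9:R b6@10:L b5@11:R]
Beat 6 (L): throw ball1 h=6 -> lands@12:L; in-air after throw: [b3@7:R b2@8:L b4@9:R b6@10:L b5@11:R b1@12:L]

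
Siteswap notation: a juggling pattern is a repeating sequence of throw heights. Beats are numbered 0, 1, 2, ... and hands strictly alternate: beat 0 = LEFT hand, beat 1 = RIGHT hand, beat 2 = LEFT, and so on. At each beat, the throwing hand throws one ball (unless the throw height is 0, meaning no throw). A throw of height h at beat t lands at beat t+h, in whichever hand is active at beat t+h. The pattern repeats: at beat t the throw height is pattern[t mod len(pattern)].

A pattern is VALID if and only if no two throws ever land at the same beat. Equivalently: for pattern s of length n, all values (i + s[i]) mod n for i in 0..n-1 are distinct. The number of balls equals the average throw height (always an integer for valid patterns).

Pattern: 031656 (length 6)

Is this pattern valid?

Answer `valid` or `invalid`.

i=0: (i + s[i]) mod n = (0 + 0) mod 6 = 0
i=1: (i + s[i]) mod n = (1 + 3) mod 6 = 4
i=2: (i + s[i]) mod n = (2 + 1) mod 6 = 3
i=3: (i + s[i]) mod n = (3 + 6) mod 6 = 3
i=4: (i + s[i]) mod n = (4 + 5) mod 6 = 3
i=5: (i + s[i]) mod n = (5 + 6) mod 6 = 5
Residues: [0, 4, 3, 3, 3, 5], distinct: False

Answer: invalid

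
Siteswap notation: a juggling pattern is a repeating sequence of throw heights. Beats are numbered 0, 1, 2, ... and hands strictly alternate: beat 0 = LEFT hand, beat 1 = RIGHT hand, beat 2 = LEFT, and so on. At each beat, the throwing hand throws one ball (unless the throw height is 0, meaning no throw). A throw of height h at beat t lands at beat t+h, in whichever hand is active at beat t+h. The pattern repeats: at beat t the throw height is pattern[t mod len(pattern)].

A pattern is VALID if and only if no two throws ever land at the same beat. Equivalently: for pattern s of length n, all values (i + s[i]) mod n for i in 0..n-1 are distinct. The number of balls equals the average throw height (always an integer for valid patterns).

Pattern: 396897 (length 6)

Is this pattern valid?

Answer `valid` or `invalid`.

Answer: valid

Derivation:
i=0: (i + s[i]) mod n = (0 + 3) mod 6 = 3
i=1: (i + s[i]) mod n = (1 + 9) mod 6 = 4
i=2: (i + s[i]) mod n = (2 + 6) mod 6 = 2
i=3: (i + s[i]) mod n = (3 + 8) mod 6 = 5
i=4: (i + s[i]) mod n = (4 + 9) mod 6 = 1
i=5: (i + s[i]) mod n = (5 + 7) mod 6 = 0
Residues: [3, 4, 2, 5, 1, 0], distinct: True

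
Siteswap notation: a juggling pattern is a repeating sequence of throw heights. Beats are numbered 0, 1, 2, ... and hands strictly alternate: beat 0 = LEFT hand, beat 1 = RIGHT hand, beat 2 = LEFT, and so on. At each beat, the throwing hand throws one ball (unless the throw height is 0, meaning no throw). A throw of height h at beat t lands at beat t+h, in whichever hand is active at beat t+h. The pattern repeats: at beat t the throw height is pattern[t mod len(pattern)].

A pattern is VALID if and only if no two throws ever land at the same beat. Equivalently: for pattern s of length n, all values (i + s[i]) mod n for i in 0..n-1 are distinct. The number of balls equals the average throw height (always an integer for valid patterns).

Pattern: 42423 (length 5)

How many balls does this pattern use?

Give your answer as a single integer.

Answer: 3

Derivation:
Pattern = [4, 2, 4, 2, 3], length n = 5
  position 0: throw height = 4, running sum = 4
  position 1: throw height = 2, running sum = 6
  position 2: throw height = 4, running sum = 10
  position 3: throw height = 2, running sum = 12
  position 4: throw height = 3, running sum = 15
Total sum = 15; balls = sum / n = 15 / 5 = 3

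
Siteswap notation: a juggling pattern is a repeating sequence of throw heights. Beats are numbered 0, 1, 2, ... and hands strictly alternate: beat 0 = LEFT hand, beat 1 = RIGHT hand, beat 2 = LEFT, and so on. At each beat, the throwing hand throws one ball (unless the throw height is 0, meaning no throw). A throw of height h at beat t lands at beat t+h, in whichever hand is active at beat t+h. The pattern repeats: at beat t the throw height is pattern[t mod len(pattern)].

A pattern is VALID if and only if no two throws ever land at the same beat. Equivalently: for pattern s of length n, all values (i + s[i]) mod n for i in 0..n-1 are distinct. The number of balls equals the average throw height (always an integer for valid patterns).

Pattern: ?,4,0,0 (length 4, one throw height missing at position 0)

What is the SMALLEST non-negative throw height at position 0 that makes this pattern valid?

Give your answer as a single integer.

i=0: s[i]=? (unknown)
i=1: (1 + 4) mod 4 = 1
i=2: (2 + 0) mod 4 = 2
i=3: (3 + 0) mod 4 = 3
Known residues: [1, 2, 3]; need a permutation of 0..3, so missing residue r = 0
Need (0 + s) mod 4 = 0; smallest s = (0 - 0) mod 4 = 0

Answer: 0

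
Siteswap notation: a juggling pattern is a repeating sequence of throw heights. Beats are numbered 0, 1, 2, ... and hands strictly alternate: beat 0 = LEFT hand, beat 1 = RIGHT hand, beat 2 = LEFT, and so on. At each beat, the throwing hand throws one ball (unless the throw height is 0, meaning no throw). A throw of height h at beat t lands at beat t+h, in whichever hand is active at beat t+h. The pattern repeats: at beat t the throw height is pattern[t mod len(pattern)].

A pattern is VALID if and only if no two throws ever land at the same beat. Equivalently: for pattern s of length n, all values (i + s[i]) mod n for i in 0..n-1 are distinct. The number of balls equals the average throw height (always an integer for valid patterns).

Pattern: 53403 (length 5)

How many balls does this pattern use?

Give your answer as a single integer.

Pattern = [5, 3, 4, 0, 3], length n = 5
  position 0: throw height = 5, running sum = 5
  position 1: throw height = 3, running sum = 8
  position 2: throw height = 4, running sum = 12
  position 3: throw height = 0, running sum = 12
  position 4: throw height = 3, running sum = 15
Total sum = 15; balls = sum / n = 15 / 5 = 3

Answer: 3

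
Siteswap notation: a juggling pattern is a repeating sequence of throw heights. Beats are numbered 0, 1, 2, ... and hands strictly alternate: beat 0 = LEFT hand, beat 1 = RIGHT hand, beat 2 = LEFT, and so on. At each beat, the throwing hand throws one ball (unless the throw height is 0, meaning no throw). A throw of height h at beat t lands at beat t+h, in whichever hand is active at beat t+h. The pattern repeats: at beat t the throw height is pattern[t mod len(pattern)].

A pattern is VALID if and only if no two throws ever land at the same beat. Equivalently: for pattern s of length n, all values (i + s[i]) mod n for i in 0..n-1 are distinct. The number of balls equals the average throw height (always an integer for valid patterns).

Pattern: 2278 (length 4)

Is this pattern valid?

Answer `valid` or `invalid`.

i=0: (i + s[i]) mod n = (0 + 2) mod 4 = 2
i=1: (i + s[i]) mod n = (1 + 2) mod 4 = 3
i=2: (i + s[i]) mod n = (2 + 7) mod 4 = 1
i=3: (i + s[i]) mod n = (3 + 8) mod 4 = 3
Residues: [2, 3, 1, 3], distinct: False

Answer: invalid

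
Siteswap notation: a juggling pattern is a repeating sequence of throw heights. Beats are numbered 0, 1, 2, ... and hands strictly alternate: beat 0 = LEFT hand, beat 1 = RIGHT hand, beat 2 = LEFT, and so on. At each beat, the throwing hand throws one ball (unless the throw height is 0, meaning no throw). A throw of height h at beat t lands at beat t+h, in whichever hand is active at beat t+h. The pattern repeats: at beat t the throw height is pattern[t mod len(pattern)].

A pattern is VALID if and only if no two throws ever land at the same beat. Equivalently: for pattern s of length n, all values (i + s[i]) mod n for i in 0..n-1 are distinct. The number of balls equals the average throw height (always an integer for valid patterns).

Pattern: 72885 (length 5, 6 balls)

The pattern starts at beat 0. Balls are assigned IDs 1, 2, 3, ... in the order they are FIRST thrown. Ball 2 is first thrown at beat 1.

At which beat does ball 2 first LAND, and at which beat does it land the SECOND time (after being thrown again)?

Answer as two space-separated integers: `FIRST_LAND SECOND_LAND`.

Beat 0 (L): throw ball1 h=7 -> lands@7:R; in-air after throw: [b1@7:R]
Beat 1 (R): throw ball2 h=2 -> lands@3:R; in-air after throw: [b2@3:R b1@7:R]
Beat 2 (L): throw ball3 h=8 -> lands@10:L; in-air after throw: [b2@3:R b1@7:R b3@10:L]
Beat 3 (R): throw ball2 h=8 -> lands@11:R; in-air after throw: [b1@7:R b3@10:L b2@11:R]
Beat 4 (L): throw ball4 h=5 -> lands@9:R; in-air after throw: [b1@7:R b4@9:R b3@10:L b2@11:R]
Beat 5 (R): throw ball5 h=7 -> lands@12:L; in-air after throw: [b1@7:R b4@9:R b3@10:L b2@11:R b5@12:L]
Beat 6 (L): throw ball6 h=2 -> lands@8:L; in-air after throw: [b1@7:R b6@8:L b4@9:R b3@10:L b2@11:R b5@12:L]
Beat 7 (R): throw ball1 h=8 -> lands@15:R; in-air after throw: [b6@8:L b4@9:R b3@10:L b2@11:R b5@12:L b1@15:R]
Beat 8 (L): throw ball6 h=8 -> lands@16:L; in-air after throw: [b4@9:R b3@10:L b2@11:R b5@12:L b1@15:R b6@16:L]
Beat 9 (R): throw ball4 h=5 -> lands@14:L; in-air after throw: [b3@10:L b2@11:R b5@12:L b4@14:L b1@15:R b6@16:L]
Beat 10 (L): throw ball3 h=7 -> lands@17:R; in-air after throw: [b2@11:R b5@12:L b4@14:L b1@15:R b6@16:L b3@17:R]
Beat 11 (R): throw ball2 h=2 -> lands@13:R; in-air after throw: [b5@12:L b2@13:R b4@14:L b1@15:R b6@16:L b3@17:R]
Ball 2: thrown@1 h=2 -> first land @3; rethrown@3 h=8 -> second land @11

Answer: 3 11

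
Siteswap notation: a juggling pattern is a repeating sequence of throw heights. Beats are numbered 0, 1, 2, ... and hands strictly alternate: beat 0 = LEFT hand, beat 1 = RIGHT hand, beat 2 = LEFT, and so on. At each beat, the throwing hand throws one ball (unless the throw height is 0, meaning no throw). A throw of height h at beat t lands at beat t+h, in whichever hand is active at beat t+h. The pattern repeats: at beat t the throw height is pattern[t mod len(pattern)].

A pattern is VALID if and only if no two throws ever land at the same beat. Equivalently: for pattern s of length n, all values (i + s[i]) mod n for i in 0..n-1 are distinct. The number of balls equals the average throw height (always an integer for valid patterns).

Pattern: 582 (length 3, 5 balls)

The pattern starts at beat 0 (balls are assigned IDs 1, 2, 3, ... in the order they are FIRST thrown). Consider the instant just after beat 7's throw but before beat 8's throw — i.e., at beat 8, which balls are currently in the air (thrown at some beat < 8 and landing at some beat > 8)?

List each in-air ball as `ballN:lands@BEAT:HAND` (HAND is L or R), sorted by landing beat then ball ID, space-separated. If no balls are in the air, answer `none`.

Answer: ball2:lands@9:R ball5:lands@11:R ball3:lands@12:L ball1:lands@15:R

Derivation:
Beat 0 (L): throw ball1 h=5 -> lands@5:R; in-air after throw: [b1@5:R]
Beat 1 (R): throw ball2 h=8 -> lands@9:R; in-air after throw: [b1@5:R b2@9:R]
Beat 2 (L): throw ball3 h=2 -> lands@4:L; in-air after throw: [b3@4:L b1@5:R b2@9:R]
Beat 3 (R): throw ball4 h=5 -> lands@8:L; in-air after throw: [b3@4:L b1@5:R b4@8:L b2@9:R]
Beat 4 (L): throw ball3 h=8 -> lands@12:L; in-air after throw: [b1@5:R b4@8:L b2@9:R b3@12:L]
Beat 5 (R): throw ball1 h=2 -> lands@7:R; in-air after throw: [b1@7:R b4@8:L b2@9:R b3@12:L]
Beat 6 (L): throw ball5 h=5 -> lands@11:R; in-air after throw: [b1@7:R b4@8:L b2@9:R b5@11:R b3@12:L]
Beat 7 (R): throw ball1 h=8 -> lands@15:R; in-air after throw: [b4@8:L b2@9:R b5@11:R b3@12:L b1@15:R]
Beat 8 (L): throw ball4 h=2 -> lands@10:L; in-air after throw: [b2@9:R b4@10:L b5@11:R b3@12:L b1@15:R]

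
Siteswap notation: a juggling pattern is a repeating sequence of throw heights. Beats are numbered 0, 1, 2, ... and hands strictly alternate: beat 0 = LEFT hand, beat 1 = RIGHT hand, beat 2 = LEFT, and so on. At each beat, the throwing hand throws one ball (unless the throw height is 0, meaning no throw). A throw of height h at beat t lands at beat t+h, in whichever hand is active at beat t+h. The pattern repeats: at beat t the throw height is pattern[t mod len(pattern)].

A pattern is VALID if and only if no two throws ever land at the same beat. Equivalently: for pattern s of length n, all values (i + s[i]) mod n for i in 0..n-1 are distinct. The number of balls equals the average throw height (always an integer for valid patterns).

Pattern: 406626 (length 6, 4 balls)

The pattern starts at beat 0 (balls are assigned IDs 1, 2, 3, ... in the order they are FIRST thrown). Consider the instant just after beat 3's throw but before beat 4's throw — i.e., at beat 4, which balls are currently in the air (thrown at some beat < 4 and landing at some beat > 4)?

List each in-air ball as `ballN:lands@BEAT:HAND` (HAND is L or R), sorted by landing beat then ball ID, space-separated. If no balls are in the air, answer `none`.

Beat 0 (L): throw ball1 h=4 -> lands@4:L; in-air after throw: [b1@4:L]
Beat 2 (L): throw ball2 h=6 -> lands@8:L; in-air after throw: [b1@4:L b2@8:L]
Beat 3 (R): throw ball3 h=6 -> lands@9:R; in-air after throw: [b1@4:L b2@8:L b3@9:R]
Beat 4 (L): throw ball1 h=2 -> lands@6:L; in-air after throw: [b1@6:L b2@8:L b3@9:R]

Answer: ball2:lands@8:L ball3:lands@9:R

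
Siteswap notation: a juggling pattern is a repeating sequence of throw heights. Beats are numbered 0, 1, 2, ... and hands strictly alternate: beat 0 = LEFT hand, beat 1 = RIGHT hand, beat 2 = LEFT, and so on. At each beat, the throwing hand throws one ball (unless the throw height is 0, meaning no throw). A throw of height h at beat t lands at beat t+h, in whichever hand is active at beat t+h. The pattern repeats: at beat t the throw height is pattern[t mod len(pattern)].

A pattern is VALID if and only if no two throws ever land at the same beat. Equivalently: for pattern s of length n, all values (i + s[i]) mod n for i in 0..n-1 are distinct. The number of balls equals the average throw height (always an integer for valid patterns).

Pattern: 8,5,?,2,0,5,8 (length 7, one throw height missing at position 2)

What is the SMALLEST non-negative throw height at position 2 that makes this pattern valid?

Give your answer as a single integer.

Answer: 0

Derivation:
i=0: (0 + 8) mod 7 = 1
i=1: (1 + 5) mod 7 = 6
i=2: s[i]=? (unknown)
i=3: (3 + 2) mod 7 = 5
i=4: (4 + 0) mod 7 = 4
i=5: (5 + 5) mod 7 = 3
i=6: (6 + 8) mod 7 = 0
Known residues: [0, 1, 3, 4, 5, 6]; need a permutation of 0..6, so missing residue r = 2
Need (2 + s) mod 7 = 2; smallest s = (2 - 2) mod 7 = 0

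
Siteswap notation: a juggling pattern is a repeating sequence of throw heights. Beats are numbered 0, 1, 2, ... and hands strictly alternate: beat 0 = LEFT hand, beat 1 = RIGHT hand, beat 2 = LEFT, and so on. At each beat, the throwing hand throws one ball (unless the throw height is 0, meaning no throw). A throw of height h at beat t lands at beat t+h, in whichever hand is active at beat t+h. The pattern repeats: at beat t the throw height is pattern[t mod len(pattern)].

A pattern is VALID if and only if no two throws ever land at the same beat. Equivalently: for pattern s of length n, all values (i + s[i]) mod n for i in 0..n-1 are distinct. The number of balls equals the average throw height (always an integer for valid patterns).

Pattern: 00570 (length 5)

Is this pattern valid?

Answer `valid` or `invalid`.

Answer: invalid

Derivation:
i=0: (i + s[i]) mod n = (0 + 0) mod 5 = 0
i=1: (i + s[i]) mod n = (1 + 0) mod 5 = 1
i=2: (i + s[i]) mod n = (2 + 5) mod 5 = 2
i=3: (i + s[i]) mod n = (3 + 7) mod 5 = 0
i=4: (i + s[i]) mod n = (4 + 0) mod 5 = 4
Residues: [0, 1, 2, 0, 4], distinct: False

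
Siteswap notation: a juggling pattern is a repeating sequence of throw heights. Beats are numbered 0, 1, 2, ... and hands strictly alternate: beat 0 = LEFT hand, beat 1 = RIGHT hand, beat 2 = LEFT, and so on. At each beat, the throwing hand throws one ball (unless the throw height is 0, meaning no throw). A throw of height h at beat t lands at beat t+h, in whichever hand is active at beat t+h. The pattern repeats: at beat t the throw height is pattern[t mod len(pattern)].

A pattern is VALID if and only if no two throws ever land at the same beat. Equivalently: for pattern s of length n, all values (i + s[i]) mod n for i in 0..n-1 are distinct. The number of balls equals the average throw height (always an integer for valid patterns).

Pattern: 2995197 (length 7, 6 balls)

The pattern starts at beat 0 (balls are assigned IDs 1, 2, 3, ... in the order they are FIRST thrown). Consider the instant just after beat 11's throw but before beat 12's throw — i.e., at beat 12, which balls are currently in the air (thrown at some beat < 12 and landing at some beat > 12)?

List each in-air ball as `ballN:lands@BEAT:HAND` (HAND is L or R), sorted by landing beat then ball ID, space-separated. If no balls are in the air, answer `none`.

Answer: ball5:lands@13:R ball4:lands@14:L ball2:lands@15:R ball3:lands@17:R ball6:lands@18:L

Derivation:
Beat 0 (L): throw ball1 h=2 -> lands@2:L; in-air after throw: [b1@2:L]
Beat 1 (R): throw ball2 h=9 -> lands@10:L; in-air after throw: [b1@2:L b2@10:L]
Beat 2 (L): throw ball1 h=9 -> lands@11:R; in-air after throw: [b2@10:L b1@11:R]
Beat 3 (R): throw ball3 h=5 -> lands@8:L; in-air after throw: [b3@8:L b2@10:L b1@11:R]
Beat 4 (L): throw ball4 h=1 -> lands@5:R; in-air after throw: [b4@5:R b3@8:L b2@10:L b1@11:R]
Beat 5 (R): throw ball4 h=9 -> lands@14:L; in-air after throw: [b3@8:L b2@10:L b1@11:R b4@14:L]
Beat 6 (L): throw ball5 h=7 -> lands@13:R; in-air after throw: [b3@8:L b2@10:L b1@11:R b5@13:R b4@14:L]
Beat 7 (R): throw ball6 h=2 -> lands@9:R; in-air after throw: [b3@8:L b6@9:R b2@10:L b1@11:R b5@13:R b4@14:L]
Beat 8 (L): throw ball3 h=9 -> lands@17:R; in-air after throw: [b6@9:R b2@10:L b1@11:R b5@13:R b4@14:L b3@17:R]
Beat 9 (R): throw ball6 h=9 -> lands@18:L; in-air after throw: [b2@10:L b1@11:R b5@13:R b4@14:L b3@17:R b6@18:L]
Beat 10 (L): throw ball2 h=5 -> lands@15:R; in-air after throw: [b1@11:R b5@13:R b4@14:L b2@15:R b3@17:R b6@18:L]
Beat 11 (R): throw ball1 h=1 -> lands@12:L; in-air after throw: [b1@12:L b5@13:R b4@14:L b2@15:R b3@17:R b6@18:L]
Beat 12 (L): throw ball1 h=9 -> lands@21:R; in-air after throw: [b5@13:R b4@14:L b2@15:R b3@17:R b6@18:L b1@21:R]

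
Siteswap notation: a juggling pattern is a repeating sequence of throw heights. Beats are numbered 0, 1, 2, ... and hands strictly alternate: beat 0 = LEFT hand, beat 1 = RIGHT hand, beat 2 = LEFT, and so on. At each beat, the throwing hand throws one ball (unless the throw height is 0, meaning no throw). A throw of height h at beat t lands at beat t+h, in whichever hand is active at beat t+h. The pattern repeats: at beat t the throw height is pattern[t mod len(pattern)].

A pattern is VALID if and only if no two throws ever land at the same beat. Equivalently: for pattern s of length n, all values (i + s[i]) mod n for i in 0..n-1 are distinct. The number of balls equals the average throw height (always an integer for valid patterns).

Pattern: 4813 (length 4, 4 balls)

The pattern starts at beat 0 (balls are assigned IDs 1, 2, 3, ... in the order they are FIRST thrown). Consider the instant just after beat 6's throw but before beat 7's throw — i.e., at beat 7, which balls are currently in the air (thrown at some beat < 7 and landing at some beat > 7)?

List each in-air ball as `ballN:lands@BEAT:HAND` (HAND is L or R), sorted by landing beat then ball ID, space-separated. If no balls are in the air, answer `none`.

Beat 0 (L): throw ball1 h=4 -> lands@4:L; in-air after throw: [b1@4:L]
Beat 1 (R): throw ball2 h=8 -> lands@9:R; in-air after throw: [b1@4:L b2@9:R]
Beat 2 (L): throw ball3 h=1 -> lands@3:R; in-air after throw: [b3@3:R b1@4:L b2@9:R]
Beat 3 (R): throw ball3 h=3 -> lands@6:L; in-air after throw: [b1@4:L b3@6:L b2@9:R]
Beat 4 (L): throw ball1 h=4 -> lands@8:L; in-air after throw: [b3@6:L b1@8:L b2@9:R]
Beat 5 (R): throw ball4 h=8 -> lands@13:R; in-air after throw: [b3@6:L b1@8:L b2@9:R b4@13:R]
Beat 6 (L): throw ball3 h=1 -> lands@7:R; in-air after throw: [b3@7:R b1@8:L b2@9:R b4@13:R]
Beat 7 (R): throw ball3 h=3 -> lands@10:L; in-air after throw: [b1@8:L b2@9:R b3@10:L b4@13:R]

Answer: ball1:lands@8:L ball2:lands@9:R ball4:lands@13:R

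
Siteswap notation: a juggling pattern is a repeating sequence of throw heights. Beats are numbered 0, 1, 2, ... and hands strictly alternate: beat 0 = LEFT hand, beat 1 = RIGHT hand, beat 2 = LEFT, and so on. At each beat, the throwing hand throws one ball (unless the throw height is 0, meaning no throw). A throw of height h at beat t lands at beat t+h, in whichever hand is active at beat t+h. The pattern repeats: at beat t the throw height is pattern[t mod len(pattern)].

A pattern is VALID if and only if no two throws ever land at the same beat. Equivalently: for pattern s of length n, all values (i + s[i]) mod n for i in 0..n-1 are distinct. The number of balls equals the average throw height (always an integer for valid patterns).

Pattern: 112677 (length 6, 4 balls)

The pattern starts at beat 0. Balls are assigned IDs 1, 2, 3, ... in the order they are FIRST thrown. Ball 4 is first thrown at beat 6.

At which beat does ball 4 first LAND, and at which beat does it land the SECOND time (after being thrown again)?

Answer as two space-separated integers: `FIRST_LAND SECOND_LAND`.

Answer: 7 8

Derivation:
Beat 0 (L): throw ball1 h=1 -> lands@1:R; in-air after throw: [b1@1:R]
Beat 1 (R): throw ball1 h=1 -> lands@2:L; in-air after throw: [b1@2:L]
Beat 2 (L): throw ball1 h=2 -> lands@4:L; in-air after throw: [b1@4:L]
Beat 3 (R): throw ball2 h=6 -> lands@9:R; in-air after throw: [b1@4:L b2@9:R]
Beat 4 (L): throw ball1 h=7 -> lands@11:R; in-air after throw: [b2@9:R b1@11:R]
Beat 5 (R): throw ball3 h=7 -> lands@12:L; in-air after throw: [b2@9:R b1@11:R b3@12:L]
Beat 6 (L): throw ball4 h=1 -> lands@7:R; in-air after throw: [b4@7:R b2@9:R b1@11:R b3@12:L]
Beat 7 (R): throw ball4 h=1 -> lands@8:L; in-air after throw: [b4@8:L b2@9:R b1@11:R b3@12:L]
Beat 8 (L): throw ball4 h=2 -> lands@10:L; in-air after throw: [b2@9:R b4@10:L b1@11:R b3@12:L]
Ball 4: thrown@6 h=1 -> first land @7; rethrown@7 h=1 -> second land @8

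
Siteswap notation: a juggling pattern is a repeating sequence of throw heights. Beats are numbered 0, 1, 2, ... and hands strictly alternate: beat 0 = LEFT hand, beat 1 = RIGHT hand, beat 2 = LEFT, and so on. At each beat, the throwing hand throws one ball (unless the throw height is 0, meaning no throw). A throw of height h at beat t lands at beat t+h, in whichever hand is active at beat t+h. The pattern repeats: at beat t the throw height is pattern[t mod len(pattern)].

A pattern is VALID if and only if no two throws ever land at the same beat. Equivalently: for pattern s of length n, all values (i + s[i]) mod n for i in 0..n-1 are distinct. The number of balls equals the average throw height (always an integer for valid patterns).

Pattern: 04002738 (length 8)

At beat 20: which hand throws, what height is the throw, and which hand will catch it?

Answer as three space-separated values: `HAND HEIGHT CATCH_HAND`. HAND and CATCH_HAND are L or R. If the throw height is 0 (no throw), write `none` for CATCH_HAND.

Beat 20: 20 mod 2 = 0, so hand = L
Throw height = pattern[20 mod 8] = pattern[4] = 2
Lands at beat 20+2=22, 22 mod 2 = 0, so catch hand = L

Answer: L 2 L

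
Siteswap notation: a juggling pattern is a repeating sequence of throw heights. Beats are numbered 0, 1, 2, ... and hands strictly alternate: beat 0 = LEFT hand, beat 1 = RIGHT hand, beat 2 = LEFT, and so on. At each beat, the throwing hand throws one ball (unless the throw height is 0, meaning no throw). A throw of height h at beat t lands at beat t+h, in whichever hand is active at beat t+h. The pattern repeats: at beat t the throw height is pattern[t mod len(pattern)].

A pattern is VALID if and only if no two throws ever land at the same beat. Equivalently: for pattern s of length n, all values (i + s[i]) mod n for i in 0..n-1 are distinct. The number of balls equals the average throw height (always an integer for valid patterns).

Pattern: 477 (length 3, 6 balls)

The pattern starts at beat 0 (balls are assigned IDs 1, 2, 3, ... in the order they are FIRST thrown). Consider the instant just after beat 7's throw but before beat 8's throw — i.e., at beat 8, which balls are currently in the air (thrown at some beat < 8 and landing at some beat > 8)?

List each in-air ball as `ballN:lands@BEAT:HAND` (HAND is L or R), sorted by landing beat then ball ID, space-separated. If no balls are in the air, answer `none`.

Answer: ball3:lands@9:R ball6:lands@10:L ball1:lands@11:R ball5:lands@12:L ball4:lands@14:L

Derivation:
Beat 0 (L): throw ball1 h=4 -> lands@4:L; in-air after throw: [b1@4:L]
Beat 1 (R): throw ball2 h=7 -> lands@8:L; in-air after throw: [b1@4:L b2@8:L]
Beat 2 (L): throw ball3 h=7 -> lands@9:R; in-air after throw: [b1@4:L b2@8:L b3@9:R]
Beat 3 (R): throw ball4 h=4 -> lands@7:R; in-air after throw: [b1@4:L b4@7:R b2@8:L b3@9:R]
Beat 4 (L): throw ball1 h=7 -> lands@11:R; in-air after throw: [b4@7:R b2@8:L b3@9:R b1@11:R]
Beat 5 (R): throw ball5 h=7 -> lands@12:L; in-air after throw: [b4@7:R b2@8:L b3@9:R b1@11:R b5@12:L]
Beat 6 (L): throw ball6 h=4 -> lands@10:L; in-air after throw: [b4@7:R b2@8:L b3@9:R b6@10:L b1@11:R b5@12:L]
Beat 7 (R): throw ball4 h=7 -> lands@14:L; in-air after throw: [b2@8:L b3@9:R b6@10:L b1@11:R b5@12:L b4@14:L]
Beat 8 (L): throw ball2 h=7 -> lands@15:R; in-air after throw: [b3@9:R b6@10:L b1@11:R b5@12:L b4@14:L b2@15:R]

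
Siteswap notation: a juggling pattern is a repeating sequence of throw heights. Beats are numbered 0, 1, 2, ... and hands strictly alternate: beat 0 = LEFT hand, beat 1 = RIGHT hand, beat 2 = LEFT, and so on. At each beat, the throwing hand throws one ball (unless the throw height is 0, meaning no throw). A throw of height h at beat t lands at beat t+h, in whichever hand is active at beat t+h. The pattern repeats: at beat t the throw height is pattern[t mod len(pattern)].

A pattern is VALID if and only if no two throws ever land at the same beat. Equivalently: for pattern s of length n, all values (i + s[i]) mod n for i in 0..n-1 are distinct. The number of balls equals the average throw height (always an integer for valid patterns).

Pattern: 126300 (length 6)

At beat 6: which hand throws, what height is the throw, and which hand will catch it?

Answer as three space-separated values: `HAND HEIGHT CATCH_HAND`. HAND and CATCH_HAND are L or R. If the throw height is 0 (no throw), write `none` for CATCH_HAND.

Beat 6: 6 mod 2 = 0, so hand = L
Throw height = pattern[6 mod 6] = pattern[0] = 1
Lands at beat 6+1=7, 7 mod 2 = 1, so catch hand = R

Answer: L 1 R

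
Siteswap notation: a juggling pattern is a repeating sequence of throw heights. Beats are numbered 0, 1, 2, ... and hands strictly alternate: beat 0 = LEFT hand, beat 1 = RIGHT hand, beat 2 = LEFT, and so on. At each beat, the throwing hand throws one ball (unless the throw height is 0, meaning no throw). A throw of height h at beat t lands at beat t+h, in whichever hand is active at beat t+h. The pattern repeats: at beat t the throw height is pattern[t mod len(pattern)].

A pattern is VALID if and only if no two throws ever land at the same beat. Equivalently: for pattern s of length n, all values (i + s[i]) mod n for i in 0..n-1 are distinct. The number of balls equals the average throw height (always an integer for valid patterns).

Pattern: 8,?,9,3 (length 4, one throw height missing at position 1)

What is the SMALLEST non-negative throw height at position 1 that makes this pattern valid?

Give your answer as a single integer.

Answer: 0

Derivation:
i=0: (0 + 8) mod 4 = 0
i=1: s[i]=? (unknown)
i=2: (2 + 9) mod 4 = 3
i=3: (3 + 3) mod 4 = 2
Known residues: [0, 2, 3]; need a permutation of 0..3, so missing residue r = 1
Need (1 + s) mod 4 = 1; smallest s = (1 - 1) mod 4 = 0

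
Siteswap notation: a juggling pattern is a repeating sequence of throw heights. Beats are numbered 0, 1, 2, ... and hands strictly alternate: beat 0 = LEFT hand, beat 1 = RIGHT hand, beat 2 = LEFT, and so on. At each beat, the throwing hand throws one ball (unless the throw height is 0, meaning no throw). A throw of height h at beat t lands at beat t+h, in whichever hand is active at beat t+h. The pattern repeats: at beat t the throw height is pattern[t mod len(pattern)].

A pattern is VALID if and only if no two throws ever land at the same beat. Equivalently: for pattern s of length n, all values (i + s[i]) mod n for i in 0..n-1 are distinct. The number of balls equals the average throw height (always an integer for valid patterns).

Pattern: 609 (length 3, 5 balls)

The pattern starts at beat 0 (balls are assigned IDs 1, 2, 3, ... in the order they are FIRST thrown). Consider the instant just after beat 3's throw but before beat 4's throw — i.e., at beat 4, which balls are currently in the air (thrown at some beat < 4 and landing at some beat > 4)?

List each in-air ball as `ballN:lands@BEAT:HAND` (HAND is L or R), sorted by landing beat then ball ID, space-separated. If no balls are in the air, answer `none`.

Beat 0 (L): throw ball1 h=6 -> lands@6:L; in-air after throw: [b1@6:L]
Beat 2 (L): throw ball2 h=9 -> lands@11:R; in-air after throw: [b1@6:L b2@11:R]
Beat 3 (R): throw ball3 h=6 -> lands@9:R; in-air after throw: [b1@6:L b3@9:R b2@11:R]

Answer: ball1:lands@6:L ball3:lands@9:R ball2:lands@11:R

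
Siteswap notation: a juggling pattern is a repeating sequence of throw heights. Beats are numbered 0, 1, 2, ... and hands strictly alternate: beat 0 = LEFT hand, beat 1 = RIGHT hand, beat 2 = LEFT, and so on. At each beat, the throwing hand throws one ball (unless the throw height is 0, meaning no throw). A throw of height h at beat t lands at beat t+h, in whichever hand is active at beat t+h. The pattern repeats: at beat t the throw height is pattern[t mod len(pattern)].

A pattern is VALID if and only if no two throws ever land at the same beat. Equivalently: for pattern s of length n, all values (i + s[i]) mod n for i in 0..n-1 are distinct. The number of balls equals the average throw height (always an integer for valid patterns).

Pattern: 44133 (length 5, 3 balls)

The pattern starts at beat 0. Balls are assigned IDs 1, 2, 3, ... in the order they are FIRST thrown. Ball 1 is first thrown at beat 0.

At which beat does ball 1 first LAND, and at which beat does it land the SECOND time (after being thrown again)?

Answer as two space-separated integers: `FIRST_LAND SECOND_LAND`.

Answer: 4 7

Derivation:
Beat 0 (L): throw ball1 h=4 -> lands@4:L; in-air after throw: [b1@4:L]
Beat 1 (R): throw ball2 h=4 -> lands@5:R; in-air after throw: [b1@4:L b2@5:R]
Beat 2 (L): throw ball3 h=1 -> lands@3:R; in-air after throw: [b3@3:R b1@4:L b2@5:R]
Beat 3 (R): throw ball3 h=3 -> lands@6:L; in-air after throw: [b1@4:L b2@5:R b3@6:L]
Beat 4 (L): throw ball1 h=3 -> lands@7:R; in-air after throw: [b2@5:R b3@6:L b1@7:R]
Beat 5 (R): throw ball2 h=4 -> lands@9:R; in-air after throw: [b3@6:L b1@7:R b2@9:R]
Beat 6 (L): throw ball3 h=4 -> lands@10:L; in-air after throw: [b1@7:R b2@9:R b3@10:L]
Beat 7 (R): throw ball1 h=1 -> lands@8:L; in-air after throw: [b1@8:L b2@9:R b3@10:L]
Ball 1: thrown@0 h=4 -> first land @4; rethrown@4 h=3 -> second land @7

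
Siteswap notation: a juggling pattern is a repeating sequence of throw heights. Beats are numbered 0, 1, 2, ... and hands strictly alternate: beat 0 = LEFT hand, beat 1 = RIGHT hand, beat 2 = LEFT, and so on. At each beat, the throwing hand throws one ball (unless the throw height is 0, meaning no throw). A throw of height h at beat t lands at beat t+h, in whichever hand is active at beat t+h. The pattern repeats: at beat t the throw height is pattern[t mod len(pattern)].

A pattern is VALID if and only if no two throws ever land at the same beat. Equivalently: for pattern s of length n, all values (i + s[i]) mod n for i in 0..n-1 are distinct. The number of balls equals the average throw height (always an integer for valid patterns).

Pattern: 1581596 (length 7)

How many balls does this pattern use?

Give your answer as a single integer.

Pattern = [1, 5, 8, 1, 5, 9, 6], length n = 7
  position 0: throw height = 1, running sum = 1
  position 1: throw height = 5, running sum = 6
  position 2: throw height = 8, running sum = 14
  position 3: throw height = 1, running sum = 15
  position 4: throw height = 5, running sum = 20
  position 5: throw height = 9, running sum = 29
  position 6: throw height = 6, running sum = 35
Total sum = 35; balls = sum / n = 35 / 7 = 5

Answer: 5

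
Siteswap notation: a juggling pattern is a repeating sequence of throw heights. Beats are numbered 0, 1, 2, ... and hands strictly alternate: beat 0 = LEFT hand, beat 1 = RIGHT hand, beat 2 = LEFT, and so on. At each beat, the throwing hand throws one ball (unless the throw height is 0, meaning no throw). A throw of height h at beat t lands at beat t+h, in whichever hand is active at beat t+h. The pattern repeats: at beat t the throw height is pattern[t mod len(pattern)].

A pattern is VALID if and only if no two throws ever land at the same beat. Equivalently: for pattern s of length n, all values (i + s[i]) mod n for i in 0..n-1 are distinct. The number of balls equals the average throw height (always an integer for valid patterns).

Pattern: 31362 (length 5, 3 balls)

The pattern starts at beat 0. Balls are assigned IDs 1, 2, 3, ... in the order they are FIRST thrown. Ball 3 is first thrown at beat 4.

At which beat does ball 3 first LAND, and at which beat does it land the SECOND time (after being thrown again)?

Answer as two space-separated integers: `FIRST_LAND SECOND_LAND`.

Answer: 6 7

Derivation:
Beat 0 (L): throw ball1 h=3 -> lands@3:R; in-air after throw: [b1@3:R]
Beat 1 (R): throw ball2 h=1 -> lands@2:L; in-air after throw: [b2@2:L b1@3:R]
Beat 2 (L): throw ball2 h=3 -> lands@5:R; in-air after throw: [b1@3:R b2@5:R]
Beat 3 (R): throw ball1 h=6 -> lands@9:R; in-air after throw: [b2@5:R b1@9:R]
Beat 4 (L): throw ball3 h=2 -> lands@6:L; in-air after throw: [b2@5:R b3@6:L b1@9:R]
Beat 5 (R): throw ball2 h=3 -> lands@8:L; in-air after throw: [b3@6:L b2@8:L b1@9:R]
Beat 6 (L): throw ball3 h=1 -> lands@7:R; in-air after throw: [b3@7:R b2@8:L b1@9:R]
Beat 7 (R): throw ball3 h=3 -> lands@10:L; in-air after throw: [b2@8:L b1@9:R b3@10:L]
Ball 3: thrown@4 h=2 -> first land @6; rethrown@6 h=1 -> second land @7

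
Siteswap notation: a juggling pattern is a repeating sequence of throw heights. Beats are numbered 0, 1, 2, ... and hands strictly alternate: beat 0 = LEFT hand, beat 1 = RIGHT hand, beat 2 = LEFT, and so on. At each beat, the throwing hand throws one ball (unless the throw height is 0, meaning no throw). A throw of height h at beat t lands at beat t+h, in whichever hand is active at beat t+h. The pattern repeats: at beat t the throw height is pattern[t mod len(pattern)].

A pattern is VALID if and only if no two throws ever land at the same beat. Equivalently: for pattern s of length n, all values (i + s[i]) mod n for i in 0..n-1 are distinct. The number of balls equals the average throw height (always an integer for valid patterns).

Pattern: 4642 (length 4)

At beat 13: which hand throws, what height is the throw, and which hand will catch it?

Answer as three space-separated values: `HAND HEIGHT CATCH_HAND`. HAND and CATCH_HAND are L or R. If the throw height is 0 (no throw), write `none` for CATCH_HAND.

Beat 13: 13 mod 2 = 1, so hand = R
Throw height = pattern[13 mod 4] = pattern[1] = 6
Lands at beat 13+6=19, 19 mod 2 = 1, so catch hand = R

Answer: R 6 R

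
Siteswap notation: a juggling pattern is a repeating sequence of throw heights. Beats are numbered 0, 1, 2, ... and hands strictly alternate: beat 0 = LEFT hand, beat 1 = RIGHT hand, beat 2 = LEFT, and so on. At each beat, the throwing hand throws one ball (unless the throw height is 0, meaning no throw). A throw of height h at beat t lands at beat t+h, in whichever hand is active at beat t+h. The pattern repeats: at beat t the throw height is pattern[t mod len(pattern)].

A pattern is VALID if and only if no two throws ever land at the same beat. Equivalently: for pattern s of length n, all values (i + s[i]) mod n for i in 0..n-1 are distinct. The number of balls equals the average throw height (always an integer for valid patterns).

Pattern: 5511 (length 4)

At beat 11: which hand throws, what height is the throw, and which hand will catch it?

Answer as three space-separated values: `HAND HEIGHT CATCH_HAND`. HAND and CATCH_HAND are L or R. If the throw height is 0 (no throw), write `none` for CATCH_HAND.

Beat 11: 11 mod 2 = 1, so hand = R
Throw height = pattern[11 mod 4] = pattern[3] = 1
Lands at beat 11+1=12, 12 mod 2 = 0, so catch hand = L

Answer: R 1 L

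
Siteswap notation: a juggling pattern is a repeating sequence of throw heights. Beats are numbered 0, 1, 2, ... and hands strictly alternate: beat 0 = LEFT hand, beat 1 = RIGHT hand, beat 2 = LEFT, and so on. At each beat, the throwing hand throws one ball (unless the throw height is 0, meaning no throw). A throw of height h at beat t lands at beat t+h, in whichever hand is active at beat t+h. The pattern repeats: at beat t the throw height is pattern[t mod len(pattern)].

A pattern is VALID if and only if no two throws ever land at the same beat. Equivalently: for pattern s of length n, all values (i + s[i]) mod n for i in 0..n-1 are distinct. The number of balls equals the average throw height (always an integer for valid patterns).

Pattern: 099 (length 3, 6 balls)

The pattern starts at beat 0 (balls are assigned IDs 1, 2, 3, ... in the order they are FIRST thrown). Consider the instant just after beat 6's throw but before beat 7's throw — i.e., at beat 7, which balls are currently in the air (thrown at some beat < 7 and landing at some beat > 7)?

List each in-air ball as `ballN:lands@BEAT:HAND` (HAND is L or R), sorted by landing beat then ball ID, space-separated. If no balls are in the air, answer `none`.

Beat 1 (R): throw ball1 h=9 -> lands@10:L; in-air after throw: [b1@10:L]
Beat 2 (L): throw ball2 h=9 -> lands@11:R; in-air after throw: [b1@10:L b2@11:R]
Beat 4 (L): throw ball3 h=9 -> lands@13:R; in-air after throw: [b1@10:L b2@11:R b3@13:R]
Beat 5 (R): throw ball4 h=9 -> lands@14:L; in-air after throw: [b1@10:L b2@11:R b3@13:R b4@14:L]
Beat 7 (R): throw ball5 h=9 -> lands@16:L; in-air after throw: [b1@10:L b2@11:R b3@13:R b4@14:L b5@16:L]

Answer: ball1:lands@10:L ball2:lands@11:R ball3:lands@13:R ball4:lands@14:L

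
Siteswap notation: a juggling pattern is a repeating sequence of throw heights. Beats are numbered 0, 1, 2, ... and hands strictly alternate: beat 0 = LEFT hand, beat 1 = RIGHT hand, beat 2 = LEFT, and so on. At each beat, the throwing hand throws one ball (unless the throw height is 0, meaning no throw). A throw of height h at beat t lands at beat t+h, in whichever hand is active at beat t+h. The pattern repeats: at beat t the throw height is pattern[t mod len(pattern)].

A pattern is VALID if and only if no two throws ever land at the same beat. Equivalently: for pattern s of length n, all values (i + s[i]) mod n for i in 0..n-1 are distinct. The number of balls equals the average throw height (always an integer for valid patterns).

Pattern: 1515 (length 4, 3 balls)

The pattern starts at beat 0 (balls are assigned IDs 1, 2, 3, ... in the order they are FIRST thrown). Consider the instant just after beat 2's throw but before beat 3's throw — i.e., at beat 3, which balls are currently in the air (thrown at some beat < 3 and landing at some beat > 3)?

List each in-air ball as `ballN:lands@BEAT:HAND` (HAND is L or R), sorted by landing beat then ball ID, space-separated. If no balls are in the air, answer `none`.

Answer: ball1:lands@6:L

Derivation:
Beat 0 (L): throw ball1 h=1 -> lands@1:R; in-air after throw: [b1@1:R]
Beat 1 (R): throw ball1 h=5 -> lands@6:L; in-air after throw: [b1@6:L]
Beat 2 (L): throw ball2 h=1 -> lands@3:R; in-air after throw: [b2@3:R b1@6:L]
Beat 3 (R): throw ball2 h=5 -> lands@8:L; in-air after throw: [b1@6:L b2@8:L]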